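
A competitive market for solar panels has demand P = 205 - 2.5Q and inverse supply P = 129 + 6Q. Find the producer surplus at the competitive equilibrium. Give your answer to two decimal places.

239.83

Setting demand equal to supply, 76 = 8.5Q, so Q* = 8.9412 and P* = 182.6471.
The supply curve's price intercept is 129, so PS = (1/2)(Q*)(P* - 129) = (1/2)(8.9412)(53.6471) = 239.8339.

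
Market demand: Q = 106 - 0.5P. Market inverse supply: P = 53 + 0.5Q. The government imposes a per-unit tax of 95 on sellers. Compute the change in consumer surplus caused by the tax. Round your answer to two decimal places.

-3389.60

Rewriting demand in inverse form: P = 212 - 2Q.
Without the tax, 212 - 2Q = 53 + 0.5Q so Q* = 63.6 and P* = 84.8.
A tax on sellers shifts supply up by 95: 212 - 2Q = 53 + 0.5Q + 95, so Q_t = 25.6. Buyers pay P_b = 160.8; sellers receive P_s = P_b - 95 = 65.8.
CS falls from (1/2)(63.6)(127.2) = 4044.96 to (1/2)(25.6)(51.2) = 655.36, a change of -3389.6.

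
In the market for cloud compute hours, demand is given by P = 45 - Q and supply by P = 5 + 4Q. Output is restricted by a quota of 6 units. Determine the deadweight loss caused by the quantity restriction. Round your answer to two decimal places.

10.00

Without the quota, 45 - Q = 5 + 4Q gives Q* = 8.
At Q = 6 the demand price is 45 - (6) = 39 and the supply price is 5 + 4(6) = 29.
DWL = (1/2)(gap between curves at 6) x (Q* - 6) = (1/2)(10)(2) = 10.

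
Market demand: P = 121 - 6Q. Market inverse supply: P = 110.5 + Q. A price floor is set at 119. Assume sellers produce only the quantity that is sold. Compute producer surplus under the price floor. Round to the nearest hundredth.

2.78

Free-market equilibrium: 121 - 6Q = 110.5 + Q gives Q* = 1.5, P* = 112.
At the floor price 119, quantity demanded is (121 - 119)/6 = 0.3333; demand is the short side, so Q = 0.3333 trades at P = 119.
The supply price at Q = 0.3333 is 110.8333. PS is the trapezoid between 119 and supply over [0, 0.3333]: (1/2)[(119 - 110.5) + (119 - 110.8333)](0.3333) = 2.7778.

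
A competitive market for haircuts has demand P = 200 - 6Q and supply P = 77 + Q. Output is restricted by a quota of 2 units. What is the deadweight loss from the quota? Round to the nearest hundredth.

Without the quota, 200 - 6Q = 77 + Q gives Q* = 17.5714.
At Q = 2 the demand price is 200 - 6(2) = 188 and the supply price is 77 + (2) = 79.
DWL = (1/2)(gap between curves at 2) x (Q* - 2) = (1/2)(109)(15.5714) = 848.6429.

848.64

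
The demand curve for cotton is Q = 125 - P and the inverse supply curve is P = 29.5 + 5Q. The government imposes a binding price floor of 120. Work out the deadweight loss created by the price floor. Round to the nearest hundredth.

357.52

Rewriting demand in inverse form: P = 125 - Q.
Free-market equilibrium: 125 - Q = 29.5 + 5Q gives Q* = 15.9167, P* = 109.0833.
At P = 120, buyers demand (125 - 120)/1 = 5 while sellers would supply more, so the quantity traded is 5 at price 120.
The lost-trades triangle has base Q* - 5 = 10.9167 and height equal to the gap between the curves at Q = 5, which is 120 - 54.5 = 65.5. DWL = (1/2)(10.9167)(65.5) = 357.5208.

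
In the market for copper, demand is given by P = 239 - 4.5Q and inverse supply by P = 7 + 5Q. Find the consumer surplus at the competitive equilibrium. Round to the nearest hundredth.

1341.87

Setting demand equal to supply, 232 = 9.5Q, so Q* = 24.4211 and P* = 129.1053.
Consumer surplus is the triangle under demand above P*: (1/2)(24.4211)(239 - 129.1053) = (1/2)(24.4211)(109.8947) = 1341.8726.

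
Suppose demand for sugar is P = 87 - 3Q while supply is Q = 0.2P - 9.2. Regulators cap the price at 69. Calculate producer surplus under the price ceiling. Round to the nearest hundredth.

Rewriting supply in inverse form: P = 46 + 5Q.
Without the control, 87 - 3Q = 46 + 5Q so Q* = 5.125 and P* = 71.625.
At the ceiling price 69, quantity supplied is (69 - 46)/5 = 4.6; supply is the short side, so Q = 4.6 trades at P = 69.
PS is the triangle above supply below 69: (1/2)(4.6)(69 - 46) = 52.9.

52.90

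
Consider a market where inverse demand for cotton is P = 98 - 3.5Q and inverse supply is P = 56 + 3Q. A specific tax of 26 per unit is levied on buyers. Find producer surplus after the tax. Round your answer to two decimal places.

9.09

Pre-tax equilibrium: 98 - 3.5Q = 56 + 3Q gives Q* = 6.4615, P* = 75.3846.
A tax on buyers shifts demand down by 26: (98 - 26) - 3.5Q = 56 + 3Q, so Q_t = 2.4615. Buyers pay P_b = 89.3846; sellers receive P_s = P_b - 26 = 63.3846.
PS = (1/2)(Q_t)(P_s - 56) = (1/2)(2.4615)(7.3846) = 9.0888.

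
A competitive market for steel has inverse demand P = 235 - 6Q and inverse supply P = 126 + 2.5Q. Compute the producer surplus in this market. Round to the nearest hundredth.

Setting demand equal to supply, 109 = 8.5Q, so Q* = 12.8235 and P* = 158.0588.
Producer surplus is the triangle above supply below P*: (1/2)(12.8235)(158.0588 - 126) = (1/2)(12.8235)(32.0588) = 205.5536.

205.55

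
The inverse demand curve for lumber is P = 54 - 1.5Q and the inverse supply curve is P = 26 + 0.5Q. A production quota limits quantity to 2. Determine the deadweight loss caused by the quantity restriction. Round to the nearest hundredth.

144.00

Unrestricted equilibrium: Q* = (54 - 26)/(1.5 + 0.5) = 14.
At Q = 2 the demand price is 54 - 1.5(2) = 51 and the supply price is 26 + 0.5(2) = 27.
DWL = (1/2)(gap between curves at 2) x (Q* - 2) = (1/2)(24)(12) = 144.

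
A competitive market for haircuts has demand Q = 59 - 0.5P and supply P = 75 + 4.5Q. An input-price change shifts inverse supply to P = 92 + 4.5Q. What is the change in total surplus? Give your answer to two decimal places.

Rewriting demand in inverse form: P = 118 - 2Q.
Initial equilibrium: Q_0 = 6.6154, P_0 = 104.7692; CS_0 = (1/2)(6.6154)(13.2308) = 43.7633, PS_0 = (1/2)(6.6154)(29.7692) = 98.4675.
New equilibrium: 118 - 2Q = 92 + 4.5Q gives Q_1 = 4, P_1 = 110; CS_1 = 16, PS_1 = 36.
Change in total surplus = (16 + 36) - (43.7633 + 98.4675) = -90.2308.

-90.23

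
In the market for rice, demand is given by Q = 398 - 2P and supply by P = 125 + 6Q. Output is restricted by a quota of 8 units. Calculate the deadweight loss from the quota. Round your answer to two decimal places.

37.23

Rewriting demand in inverse form: P = 199 - 0.5Q.
Unrestricted equilibrium: Q* = (199 - 125)/(0.5 + 6) = 11.3846.
At Q = 8 the demand price is 199 - 0.5(8) = 195 and the supply price is 125 + 6(8) = 173.
Deadweight loss is the triangle between the curves from 8 to 11.3846: (1/2)(195 - 173)(11.3846 - 8) = 37.2308.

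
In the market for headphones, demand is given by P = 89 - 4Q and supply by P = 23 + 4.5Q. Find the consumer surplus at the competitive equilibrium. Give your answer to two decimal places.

Setting demand equal to supply, 66 = 8.5Q, so Q* = 7.7647 and P* = 57.9412.
Consumer surplus is the triangle under demand above P*: (1/2)(7.7647)(89 - 57.9412) = (1/2)(7.7647)(31.0588) = 120.5813.

120.58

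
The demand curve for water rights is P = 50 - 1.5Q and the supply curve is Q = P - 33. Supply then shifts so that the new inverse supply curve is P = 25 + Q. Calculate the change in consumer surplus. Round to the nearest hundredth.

40.32

Rewriting supply in inverse form: P = 33 + Q.
Initial equilibrium: Q_0 = 6.8, P_0 = 39.8; CS_0 = (1/2)(6.8)(10.2) = 34.68, PS_0 = (1/2)(6.8)(6.8) = 23.12.
New equilibrium: 50 - 1.5Q = 25 + Q gives Q_1 = 10, P_1 = 35; CS_1 = 75, PS_1 = 50.
Change in consumer surplus = 75 - 34.68 = 40.32.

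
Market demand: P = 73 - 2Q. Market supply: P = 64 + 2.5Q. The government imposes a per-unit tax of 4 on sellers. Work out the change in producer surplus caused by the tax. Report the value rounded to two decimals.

Pre-tax equilibrium: 73 - 2Q = 64 + 2.5Q gives Q* = 2, P* = 69.
With the tax, sellers need 4 more per unit: 73 - 2Q = 64 + 2.5Q + 4, so Q_t = 1.1111. Buyers pay P_b = 70.7778; sellers receive P_s = P_b - 4 = 66.7778.
Producers lose the trapezoid between P_s and P* out to Q_t plus the triangle from Q_t to Q*: change in PS = 1.5432 - 5 = -3.4568.

-3.46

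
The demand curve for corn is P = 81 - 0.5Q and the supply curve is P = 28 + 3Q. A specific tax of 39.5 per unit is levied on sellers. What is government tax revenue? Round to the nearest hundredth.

152.36

Without the tax, 81 - 0.5Q = 28 + 3Q so Q* = 15.1429 and P* = 73.4286.
With the tax, sellers need 39.5 more per unit: 81 - 0.5Q = 28 + 3Q + 39.5, so Q_t = 3.8571. Buyers pay P_b = 79.0714; sellers receive P_s = P_b - 39.5 = 39.5714.
Revenue is the tax times quantity traded: 39.5 x 3.8571 = 152.3571.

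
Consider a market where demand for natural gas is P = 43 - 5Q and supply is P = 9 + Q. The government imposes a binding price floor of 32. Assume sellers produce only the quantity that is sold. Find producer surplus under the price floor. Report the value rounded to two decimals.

48.18

Free-market equilibrium: 43 - 5Q = 9 + Q gives Q* = 5.6667, P* = 14.6667.
At the floor price 32, quantity demanded is (43 - 32)/5 = 2.2; demand is the short side, so Q = 2.2 trades at P = 32.
The supply price at Q = 2.2 is 11.2. PS is the trapezoid between 32 and supply over [0, 2.2]: (1/2)[(32 - 9) + (32 - 11.2)](2.2) = 48.18.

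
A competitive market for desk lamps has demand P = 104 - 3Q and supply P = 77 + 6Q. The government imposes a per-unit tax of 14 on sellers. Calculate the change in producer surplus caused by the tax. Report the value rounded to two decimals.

Pre-tax equilibrium: 104 - 3Q = 77 + 6Q gives Q* = 3, P* = 95.
With the tax, sellers need 14 more per unit: 104 - 3Q = 77 + 6Q + 14, so Q_t = 1.4444. Buyers pay P_b = 99.6667; sellers receive P_s = P_b - 14 = 85.6667.
Producers lose the trapezoid between P_s and P* out to Q_t plus the triangle from Q_t to Q*: change in PS = 6.2593 - 27 = -20.7407.

-20.74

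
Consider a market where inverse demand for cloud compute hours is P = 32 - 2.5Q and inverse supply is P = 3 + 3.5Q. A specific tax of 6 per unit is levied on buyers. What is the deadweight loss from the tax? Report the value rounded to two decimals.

Without the tax, 32 - 2.5Q = 3 + 3.5Q so Q* = 4.8333 and P* = 19.9167.
With the tax, buyers' net willingness to pay falls by 6: (32 - 6) - 2.5Q = 3 + 3.5Q, so Q_t = 3.8333. Buyers pay P_b = 22.4167; sellers receive P_s = P_b - 6 = 16.4167.
The welfare triangle lost has base Q* - Q_t = 1 and height t = 6, so DWL = (1/2)(1)(6) = 3.

3.00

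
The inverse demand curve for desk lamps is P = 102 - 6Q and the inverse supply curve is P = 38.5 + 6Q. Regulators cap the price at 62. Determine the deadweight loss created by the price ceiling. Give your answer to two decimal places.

11.34

Without the control, 102 - 6Q = 38.5 + 6Q so Q* = 5.2917 and P* = 70.25.
At P = 62, sellers supply (62 - 38.5)/6 = 3.9167 while buyers want more, so the quantity traded is 3.9167 at price 62.
At Q = 3.9167 the demand price is 78.5 and the supply price is 62. Deadweight loss is the triangle between the curves from 3.9167 to 5.2917: (1/2)(78.5 - 62)(5.2917 - 3.9167) = 11.3438.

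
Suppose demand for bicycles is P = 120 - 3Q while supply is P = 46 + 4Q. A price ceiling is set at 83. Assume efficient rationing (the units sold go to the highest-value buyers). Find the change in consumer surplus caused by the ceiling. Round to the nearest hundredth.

Free-market equilibrium: 120 - 3Q = 46 + 4Q gives Q* = 10.5714, P* = 88.2857.
At the ceiling price 83, quantity supplied is (83 - 46)/4 = 9.25; supply is the short side, so Q = 9.25 trades at P = 83.
CS goes from (1/2)(10.5714)(31.7143) = 167.6327 to 213.9062 (computed as (120 - 83)(9.25) - (1/2)(3)(9.25)^2), a change of 46.2736.

46.27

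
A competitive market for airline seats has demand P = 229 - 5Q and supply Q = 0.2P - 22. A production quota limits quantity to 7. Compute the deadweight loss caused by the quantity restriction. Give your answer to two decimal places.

120.05

Rewriting supply in inverse form: P = 110 + 5Q.
Unrestricted equilibrium: Q* = (229 - 110)/(5 + 5) = 11.9.
At Q = 7 the demand price is 229 - 5(7) = 194 and the supply price is 110 + 5(7) = 145.
DWL = (1/2)(gap between curves at 7) x (Q* - 7) = (1/2)(49)(4.9) = 120.05.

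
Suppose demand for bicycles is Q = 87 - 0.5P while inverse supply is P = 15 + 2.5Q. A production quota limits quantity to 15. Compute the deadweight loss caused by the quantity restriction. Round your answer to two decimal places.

Rewriting demand in inverse form: P = 174 - 2Q.
Without the quota, 174 - 2Q = 15 + 2.5Q gives Q* = 35.3333.
At Q = 15 the demand price is 174 - 2(15) = 144 and the supply price is 15 + 2.5(15) = 52.5.
DWL = (1/2)(gap between curves at 15) x (Q* - 15) = (1/2)(91.5)(20.3333) = 930.25.

930.25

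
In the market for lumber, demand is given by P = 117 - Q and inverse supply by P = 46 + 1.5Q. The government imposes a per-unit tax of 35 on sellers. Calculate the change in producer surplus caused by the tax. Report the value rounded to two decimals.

-449.40

Pre-tax equilibrium: 117 - Q = 46 + 1.5Q gives Q* = 28.4, P* = 88.6.
A tax on sellers shifts supply up by 35: 117 - Q = 46 + 1.5Q + 35, so Q_t = 14.4. Buyers pay P_b = 102.6; sellers receive P_s = P_b - 35 = 67.6.
Producers lose the trapezoid between P_s and P* out to Q_t plus the triangle from Q_t to Q*: change in PS = 155.52 - 604.92 = -449.4.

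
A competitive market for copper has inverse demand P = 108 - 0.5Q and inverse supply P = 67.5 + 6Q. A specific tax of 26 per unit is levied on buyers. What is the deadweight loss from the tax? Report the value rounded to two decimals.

Without the tax, 108 - 0.5Q = 67.5 + 6Q so Q* = 6.2308 and P* = 104.8846.
A tax on buyers shifts demand down by 26: (108 - 26) - 0.5Q = 67.5 + 6Q, so Q_t = 2.2308. Buyers pay P_b = 106.8846; sellers receive P_s = P_b - 26 = 80.8846.
Deadweight loss is the triangle between the curves from Q_t to Q*: (1/2)(6.2308 - 2.2308)(26) = 52.

52.00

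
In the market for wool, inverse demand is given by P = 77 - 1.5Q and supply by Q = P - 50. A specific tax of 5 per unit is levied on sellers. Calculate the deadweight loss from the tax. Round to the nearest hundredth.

5.00

Rewriting supply in inverse form: P = 50 + Q.
Without the tax, 77 - 1.5Q = 50 + Q so Q* = 10.8 and P* = 60.8.
A tax on sellers shifts supply up by 5: 77 - 1.5Q = 50 + Q + 5, so Q_t = 8.8. Buyers pay P_b = 63.8; sellers receive P_s = P_b - 5 = 58.8.
Deadweight loss is the triangle between the curves from Q_t to Q*: (1/2)(10.8 - 8.8)(5) = 5.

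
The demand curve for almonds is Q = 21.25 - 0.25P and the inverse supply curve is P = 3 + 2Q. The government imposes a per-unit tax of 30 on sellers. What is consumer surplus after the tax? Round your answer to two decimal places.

150.22

Rewriting demand in inverse form: P = 85 - 4Q.
Pre-tax equilibrium: 85 - 4Q = 3 + 2Q gives Q* = 13.6667, P* = 30.3333.
A tax on sellers shifts supply up by 30: 85 - 4Q = 3 + 2Q + 30, so Q_t = 8.6667. Buyers pay P_b = 50.3333; sellers receive P_s = P_b - 30 = 20.3333.
Consumer surplus is the triangle under demand above P_b: (1/2)(8.6667)(85 - 50.3333) = 150.2222.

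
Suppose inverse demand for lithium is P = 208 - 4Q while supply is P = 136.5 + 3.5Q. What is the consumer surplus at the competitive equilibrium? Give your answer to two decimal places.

Setting demand equal to supply, 71.5 = 7.5Q, so Q* = 9.5333 and P* = 169.8667.
Consumer surplus is the triangle under demand above P*: (1/2)(9.5333)(208 - 169.8667) = (1/2)(9.5333)(38.1333) = 181.7689.

181.77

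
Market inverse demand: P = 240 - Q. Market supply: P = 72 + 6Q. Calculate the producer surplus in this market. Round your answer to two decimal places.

Equilibrium: 240 - Q = 72 + 6Q, so Q* = 24 and P* = 216.
The supply curve's price intercept is 72, so PS = (1/2)(Q*)(P* - 72) = (1/2)(24)(144) = 1728.

1728.00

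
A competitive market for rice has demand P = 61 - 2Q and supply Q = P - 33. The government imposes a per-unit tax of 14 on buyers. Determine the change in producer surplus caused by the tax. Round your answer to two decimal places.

-32.67

Rewriting supply in inverse form: P = 33 + Q.
Without the tax, 61 - 2Q = 33 + Q so Q* = 9.3333 and P* = 42.3333.
With the tax, buyers' net willingness to pay falls by 14: (61 - 14) - 2Q = 33 + Q, so Q_t = 4.6667. Buyers pay P_b = 51.6667; sellers receive P_s = P_b - 14 = 37.6667.
PS falls from (1/2)(9.3333)(9.3333) = 43.5556 to (1/2)(4.6667)(4.6667) = 10.8889, a change of -32.6667.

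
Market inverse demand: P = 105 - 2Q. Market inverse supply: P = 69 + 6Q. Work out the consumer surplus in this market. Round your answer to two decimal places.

Set 105 - 2Q = 69 + 6Q, which gives 36 = 8Q, so Q* = 4.5 and P* = 105 - 2(4.5) = 96.
CS is the area between the demand curve and P* from 0 to Q*: (1/2)(4.5)(9) = 20.25.

20.25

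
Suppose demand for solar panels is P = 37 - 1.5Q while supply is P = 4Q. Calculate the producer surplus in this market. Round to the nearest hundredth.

90.51

Set 37 - 1.5Q = 4Q, which gives 37 = 5.5Q, so Q* = 6.7273 and P* = 37 - 1.5(6.7273) = 26.9091.
Producer surplus is the triangle above supply below P*: (1/2)(6.7273)(26.9091 - 0) = (1/2)(6.7273)(26.9091) = 90.5124.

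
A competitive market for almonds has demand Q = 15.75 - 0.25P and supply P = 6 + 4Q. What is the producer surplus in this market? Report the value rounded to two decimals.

101.53

Rewriting demand in inverse form: P = 63 - 4Q.
Set 63 - 4Q = 6 + 4Q, which gives 57 = 8Q, so Q* = 7.125 and P* = 63 - 4(7.125) = 34.5.
Producer surplus is the triangle above supply below P*: (1/2)(7.125)(34.5 - 6) = (1/2)(7.125)(28.5) = 101.5312.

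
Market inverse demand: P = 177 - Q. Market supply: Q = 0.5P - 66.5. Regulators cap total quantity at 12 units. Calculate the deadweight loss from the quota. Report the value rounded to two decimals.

10.67

Rewriting supply in inverse form: P = 133 + 2Q.
Unrestricted equilibrium: Q* = (177 - 133)/(1 + 2) = 14.6667.
At Q = 12 the demand price is 177 - (12) = 165 and the supply price is 133 + 2(12) = 157.
DWL = (1/2)(gap between curves at 12) x (Q* - 12) = (1/2)(8)(2.6667) = 10.6667.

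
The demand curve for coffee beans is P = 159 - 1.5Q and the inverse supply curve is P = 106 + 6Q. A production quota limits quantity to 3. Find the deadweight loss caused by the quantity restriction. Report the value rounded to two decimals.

Without the quota, 159 - 1.5Q = 106 + 6Q gives Q* = 7.0667.
At Q = 3 the demand price is 159 - 1.5(3) = 154.5 and the supply price is 106 + 6(3) = 124.
Deadweight loss is the triangle between the curves from 3 to 7.0667: (1/2)(154.5 - 124)(7.0667 - 3) = 62.0167.

62.02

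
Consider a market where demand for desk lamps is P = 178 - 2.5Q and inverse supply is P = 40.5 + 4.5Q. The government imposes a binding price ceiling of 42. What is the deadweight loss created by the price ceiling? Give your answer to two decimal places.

Free-market equilibrium: 178 - 2.5Q = 40.5 + 4.5Q gives Q* = 19.6429, P* = 128.8929.
At the ceiling price 42, quantity supplied is (42 - 40.5)/4.5 = 0.3333; supply is the short side, so Q = 0.3333 trades at P = 42.
At Q = 0.3333 the demand price is 177.1667 and the supply price is 42. Deadweight loss is the triangle between the curves from 0.3333 to 19.6429: (1/2)(177.1667 - 42)(19.6429 - 0.3333) = 1305.002.

1305.00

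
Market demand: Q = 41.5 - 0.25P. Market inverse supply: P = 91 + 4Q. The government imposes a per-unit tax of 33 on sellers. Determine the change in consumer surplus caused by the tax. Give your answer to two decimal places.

Rewriting demand in inverse form: P = 166 - 4Q.
Without the tax, 166 - 4Q = 91 + 4Q so Q* = 9.375 and P* = 128.5.
A tax on sellers shifts supply up by 33: 166 - 4Q = 91 + 4Q + 33, so Q_t = 5.25. Buyers pay P_b = 145; sellers receive P_s = P_b - 33 = 112.
Consumers lose the trapezoid between P* and P_b out to Q_t plus the triangle from Q_t to Q*: change in CS = 55.125 - 175.7812 = -120.6562.

-120.66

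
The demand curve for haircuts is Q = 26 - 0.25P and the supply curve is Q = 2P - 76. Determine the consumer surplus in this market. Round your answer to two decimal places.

Rewriting demand in inverse form: P = 104 - 4Q.
Rewriting supply in inverse form: P = 38 + 0.5Q.
Equilibrium: 104 - 4Q = 38 + 0.5Q, so Q* = 14.6667 and P* = 45.3333.
CS is the area between the demand curve and P* from 0 to Q*: (1/2)(14.6667)(58.6667) = 430.2222.

430.22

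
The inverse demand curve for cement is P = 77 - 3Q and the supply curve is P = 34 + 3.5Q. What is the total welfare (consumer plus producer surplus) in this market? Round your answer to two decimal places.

Equilibrium: 77 - 3Q = 34 + 3.5Q, so Q* = 6.6154 and P* = 57.1538.
CS = (1/2)(6.6154)(19.8462) = 65.645 and PS = (1/2)(6.6154)(23.1538) = 76.5858, so total surplus = 142.2308.

142.23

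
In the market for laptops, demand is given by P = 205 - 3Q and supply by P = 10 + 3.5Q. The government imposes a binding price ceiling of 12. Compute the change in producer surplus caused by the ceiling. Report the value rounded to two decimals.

-1574.43

Free-market equilibrium: 205 - 3Q = 10 + 3.5Q gives Q* = 30, P* = 115.
At the ceiling price 12, quantity supplied is (12 - 10)/3.5 = 0.5714; supply is the short side, so Q = 0.5714 trades at P = 12.
PS goes from (1/2)(30)(105) = 1575 to 0.5714 (computed as (12 - 10)(0.5714) - (1/2)(3.5)(0.5714)^2), a change of -1574.4286.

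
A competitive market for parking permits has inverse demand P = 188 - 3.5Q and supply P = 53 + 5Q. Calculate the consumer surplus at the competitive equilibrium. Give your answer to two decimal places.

441.44

Equilibrium: 188 - 3.5Q = 53 + 5Q, so Q* = 15.8824 and P* = 132.4118.
Consumer surplus is the triangle under demand above P*: (1/2)(15.8824)(188 - 132.4118) = (1/2)(15.8824)(55.5882) = 441.436.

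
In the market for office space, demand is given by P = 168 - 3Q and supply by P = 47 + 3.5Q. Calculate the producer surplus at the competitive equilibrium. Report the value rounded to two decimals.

Setting demand equal to supply, 121 = 6.5Q, so Q* = 18.6154 and P* = 112.1538.
Producer surplus is the triangle above supply below P*: (1/2)(18.6154)(112.1538 - 47) = (1/2)(18.6154)(65.1538) = 606.432.

606.43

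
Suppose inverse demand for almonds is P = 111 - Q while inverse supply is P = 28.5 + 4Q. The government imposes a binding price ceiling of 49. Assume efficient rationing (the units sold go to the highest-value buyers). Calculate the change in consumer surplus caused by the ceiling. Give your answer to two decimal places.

168.49

Free-market equilibrium: 111 - Q = 28.5 + 4Q gives Q* = 16.5, P* = 94.5.
At P = 49, sellers supply (49 - 28.5)/4 = 5.125 while buyers want more, so the quantity traded is 5.125 at price 49.
CS goes from (1/2)(16.5)(16.5) = 136.125 to 304.6172 (computed as (111 - 49)(5.125) - (1/2)(1)(5.125)^2), a change of 168.4922.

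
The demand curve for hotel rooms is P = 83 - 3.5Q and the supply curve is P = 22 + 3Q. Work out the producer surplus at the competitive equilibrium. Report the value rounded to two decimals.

Equilibrium: 83 - 3.5Q = 22 + 3Q, so Q* = 9.3846 and P* = 50.1538.
The supply curve's price intercept is 22, so PS = (1/2)(Q*)(P* - 22) = (1/2)(9.3846)(28.1538) = 132.1065.

132.11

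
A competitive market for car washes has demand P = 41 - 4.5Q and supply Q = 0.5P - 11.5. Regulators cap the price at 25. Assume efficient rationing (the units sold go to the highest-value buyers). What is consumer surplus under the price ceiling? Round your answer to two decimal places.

Rewriting supply in inverse form: P = 23 + 2Q.
Free-market equilibrium: 41 - 4.5Q = 23 + 2Q gives Q* = 2.7692, P* = 28.5385.
At the ceiling price 25, quantity supplied is (25 - 23)/2 = 1; supply is the short side, so Q = 1 trades at P = 25.
The demand price at Q = 1 is 36.5. CS is the trapezoid between demand and 25 over [0, 1]: (1/2)[(41 - 25) + (36.5 - 25)](1) = 13.75.

13.75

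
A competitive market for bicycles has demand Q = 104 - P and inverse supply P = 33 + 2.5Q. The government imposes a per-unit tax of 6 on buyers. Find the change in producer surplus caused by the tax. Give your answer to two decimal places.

Rewriting demand in inverse form: P = 104 - Q.
Pre-tax equilibrium: 104 - Q = 33 + 2.5Q gives Q* = 20.2857, P* = 83.7143.
A tax on buyers shifts demand down by 6: (104 - 6) - Q = 33 + 2.5Q, so Q_t = 18.5714. Buyers pay P_b = 85.4286; sellers receive P_s = P_b - 6 = 79.4286.
Producers lose the trapezoid between P_s and P* out to Q_t plus the triangle from Q_t to Q*: change in PS = 431.1224 - 514.3878 = -83.2653.

-83.27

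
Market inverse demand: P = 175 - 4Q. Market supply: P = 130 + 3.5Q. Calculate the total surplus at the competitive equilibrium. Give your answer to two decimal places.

Set 175 - 4Q = 130 + 3.5Q, which gives 45 = 7.5Q, so Q* = 6 and P* = 175 - 4(6) = 151.
Total surplus is the full triangle between the curves from 0 to Q*: (1/2)(6)(175 - 130) = 135.

135.00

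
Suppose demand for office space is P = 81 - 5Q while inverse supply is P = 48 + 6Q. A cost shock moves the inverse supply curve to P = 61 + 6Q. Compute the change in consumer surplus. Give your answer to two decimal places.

-14.24

Initial equilibrium: Q_0 = 3, P_0 = 66; CS_0 = (1/2)(3)(15) = 22.5, PS_0 = (1/2)(3)(18) = 27.
New equilibrium: 81 - 5Q = 61 + 6Q gives Q_1 = 1.8182, P_1 = 71.9091; CS_1 = 8.2645, PS_1 = 9.9174.
Change in consumer surplus = 8.2645 - 22.5 = -14.2355.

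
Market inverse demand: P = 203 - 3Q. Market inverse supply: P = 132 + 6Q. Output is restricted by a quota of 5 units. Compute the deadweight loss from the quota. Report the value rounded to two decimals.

Without the quota, 203 - 3Q = 132 + 6Q gives Q* = 7.8889.
At Q = 5 the demand price is 203 - 3(5) = 188 and the supply price is 132 + 6(5) = 162.
Deadweight loss is the triangle between the curves from 5 to 7.8889: (1/2)(188 - 162)(7.8889 - 5) = 37.5556.

37.56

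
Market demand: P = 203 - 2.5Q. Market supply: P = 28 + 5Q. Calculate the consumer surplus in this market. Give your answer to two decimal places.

Setting demand equal to supply, 175 = 7.5Q, so Q* = 23.3333 and P* = 144.6667.
The demand choke price is 203, so CS = (1/2)(Q*)(203 - P*) = (1/2)(23.3333)(58.3333) = 680.5556.

680.56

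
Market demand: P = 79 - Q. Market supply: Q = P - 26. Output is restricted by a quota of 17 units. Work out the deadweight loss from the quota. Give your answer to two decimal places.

Rewriting supply in inverse form: P = 26 + Q.
Unrestricted equilibrium: Q* = (79 - 26)/(1 + 1) = 26.5.
At Q = 17 the demand price is 79 - (17) = 62 and the supply price is 26 + (17) = 43.
Deadweight loss is the triangle between the curves from 17 to 26.5: (1/2)(62 - 43)(26.5 - 17) = 90.25.

90.25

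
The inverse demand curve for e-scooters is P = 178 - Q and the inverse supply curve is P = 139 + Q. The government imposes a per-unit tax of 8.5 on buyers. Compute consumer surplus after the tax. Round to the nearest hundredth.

116.28

Without the tax, 178 - Q = 139 + Q so Q* = 19.5 and P* = 158.5.
With the tax, buyers' net willingness to pay falls by 8.5: (178 - 8.5) - Q = 139 + Q, so Q_t = 15.25. Buyers pay P_b = 162.75; sellers receive P_s = P_b - 8.5 = 154.25.
Consumer surplus is the triangle under demand above P_b: (1/2)(15.25)(178 - 162.75) = 116.2812.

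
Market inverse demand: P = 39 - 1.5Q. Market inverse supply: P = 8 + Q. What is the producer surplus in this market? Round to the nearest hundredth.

76.88

Equilibrium: 39 - 1.5Q = 8 + Q, so Q* = 12.4 and P* = 20.4.
Producer surplus is the triangle above supply below P*: (1/2)(12.4)(20.4 - 8) = (1/2)(12.4)(12.4) = 76.88.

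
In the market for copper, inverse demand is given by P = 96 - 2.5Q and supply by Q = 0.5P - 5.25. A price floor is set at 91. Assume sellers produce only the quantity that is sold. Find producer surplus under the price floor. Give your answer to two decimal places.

157.00

Rewriting supply in inverse form: P = 10.5 + 2Q.
Without the control, 96 - 2.5Q = 10.5 + 2Q so Q* = 19 and P* = 48.5.
At the floor price 91, quantity demanded is (96 - 91)/2.5 = 2; demand is the short side, so Q = 2 trades at P = 91.
The supply price at Q = 2 is 14.5. PS is the trapezoid between 91 and supply over [0, 2]: (1/2)[(91 - 10.5) + (91 - 14.5)](2) = 157.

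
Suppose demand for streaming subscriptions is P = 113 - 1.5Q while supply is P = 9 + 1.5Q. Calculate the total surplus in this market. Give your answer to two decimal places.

Setting demand equal to supply, 104 = 3Q, so Q* = 34.6667 and P* = 61.
CS = (1/2)(34.6667)(52) = 901.3333 and PS = (1/2)(34.6667)(52) = 901.3333, so total surplus = 1802.6667.

1802.67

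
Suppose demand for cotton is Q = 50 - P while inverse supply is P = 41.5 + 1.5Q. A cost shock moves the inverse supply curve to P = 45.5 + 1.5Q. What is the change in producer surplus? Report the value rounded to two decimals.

-6.24

Rewriting demand in inverse form: P = 50 - Q.
Initial equilibrium: Q_0 = 3.4, P_0 = 46.6; CS_0 = (1/2)(3.4)(3.4) = 5.78, PS_0 = (1/2)(3.4)(5.1) = 8.67.
New equilibrium: 50 - Q = 45.5 + 1.5Q gives Q_1 = 1.8, P_1 = 48.2; CS_1 = 1.62, PS_1 = 2.43.
Change in producer surplus = 2.43 - 8.67 = -6.24.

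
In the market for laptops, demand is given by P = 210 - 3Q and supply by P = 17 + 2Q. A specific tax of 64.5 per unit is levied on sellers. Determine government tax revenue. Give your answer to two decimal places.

1657.65

Without the tax, 210 - 3Q = 17 + 2Q so Q* = 38.6 and P* = 94.2.
With the tax, sellers need 64.5 more per unit: 210 - 3Q = 17 + 2Q + 64.5, so Q_t = 25.7. Buyers pay P_b = 132.9; sellers receive P_s = P_b - 64.5 = 68.4.
Revenue is the tax times quantity traded: 64.5 x 25.7 = 1657.65.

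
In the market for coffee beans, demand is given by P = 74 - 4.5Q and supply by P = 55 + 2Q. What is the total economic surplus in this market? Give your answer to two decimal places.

Set 74 - 4.5Q = 55 + 2Q, which gives 19 = 6.5Q, so Q* = 2.9231 and P* = 74 - 4.5(2.9231) = 60.8462.
Total surplus is the full triangle between the curves from 0 to Q*: (1/2)(2.9231)(74 - 55) = 27.7692.

27.77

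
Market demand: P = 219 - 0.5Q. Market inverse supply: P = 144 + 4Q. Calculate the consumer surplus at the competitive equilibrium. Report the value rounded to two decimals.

69.44

Equilibrium: 219 - 0.5Q = 144 + 4Q, so Q* = 16.6667 and P* = 210.6667.
The demand choke price is 219, so CS = (1/2)(Q*)(219 - P*) = (1/2)(16.6667)(8.3333) = 69.4444.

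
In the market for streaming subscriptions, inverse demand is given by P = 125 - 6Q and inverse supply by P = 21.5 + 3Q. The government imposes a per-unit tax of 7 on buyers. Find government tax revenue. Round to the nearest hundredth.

Pre-tax equilibrium: 125 - 6Q = 21.5 + 3Q gives Q* = 11.5, P* = 56.
With the tax, buyers' net willingness to pay falls by 7: (125 - 7) - 6Q = 21.5 + 3Q, so Q_t = 10.7222. Buyers pay P_b = 60.6667; sellers receive P_s = P_b - 7 = 53.6667.
Revenue is the tax times quantity traded: 7 x 10.7222 = 75.0556.

75.06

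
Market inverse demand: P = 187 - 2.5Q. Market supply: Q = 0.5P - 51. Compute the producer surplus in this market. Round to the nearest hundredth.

356.79

Rewriting supply in inverse form: P = 102 + 2Q.
Setting demand equal to supply, 85 = 4.5Q, so Q* = 18.8889 and P* = 139.7778.
Producer surplus is the triangle above supply below P*: (1/2)(18.8889)(139.7778 - 102) = (1/2)(18.8889)(37.7778) = 356.7901.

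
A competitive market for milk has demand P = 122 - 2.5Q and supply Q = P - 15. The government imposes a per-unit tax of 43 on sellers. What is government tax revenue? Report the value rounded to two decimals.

Rewriting supply in inverse form: P = 15 + Q.
Without the tax, 122 - 2.5Q = 15 + Q so Q* = 30.5714 and P* = 45.5714.
A tax on sellers shifts supply up by 43: 122 - 2.5Q = 15 + Q + 43, so Q_t = 18.2857. Buyers pay P_b = 76.2857; sellers receive P_s = P_b - 43 = 33.2857.
Tax revenue = t x Q_t = 43 x 18.2857 = 786.2857.

786.29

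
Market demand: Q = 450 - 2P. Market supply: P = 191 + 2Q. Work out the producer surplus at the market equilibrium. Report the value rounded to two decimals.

Rewriting demand in inverse form: P = 225 - 0.5Q.
Set 225 - 0.5Q = 191 + 2Q, which gives 34 = 2.5Q, so Q* = 13.6 and P* = 225 - 0.5(13.6) = 218.2.
The supply curve's price intercept is 191, so PS = (1/2)(Q*)(P* - 191) = (1/2)(13.6)(27.2) = 184.96.

184.96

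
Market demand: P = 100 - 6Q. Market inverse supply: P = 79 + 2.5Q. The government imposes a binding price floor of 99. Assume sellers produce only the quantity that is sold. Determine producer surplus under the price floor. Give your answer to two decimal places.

3.30

Free-market equilibrium: 100 - 6Q = 79 + 2.5Q gives Q* = 2.4706, P* = 85.1765.
At the floor price 99, quantity demanded is (100 - 99)/6 = 0.1667; demand is the short side, so Q = 0.1667 trades at P = 99.
The supply price at Q = 0.1667 is 79.4167. PS is the trapezoid between 99 and supply over [0, 0.1667]: (1/2)[(99 - 79) + (99 - 79.4167)](0.1667) = 3.2986.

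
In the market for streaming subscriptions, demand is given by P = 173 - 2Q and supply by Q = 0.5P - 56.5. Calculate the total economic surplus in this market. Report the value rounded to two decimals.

450.00

Rewriting supply in inverse form: P = 113 + 2Q.
Equilibrium: 173 - 2Q = 113 + 2Q, so Q* = 15 and P* = 143.
CS = (1/2)(15)(30) = 225 and PS = (1/2)(15)(30) = 225, so total surplus = 450.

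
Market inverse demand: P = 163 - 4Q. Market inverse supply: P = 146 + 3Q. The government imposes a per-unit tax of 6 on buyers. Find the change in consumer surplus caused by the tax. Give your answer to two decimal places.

-6.86

Pre-tax equilibrium: 163 - 4Q = 146 + 3Q gives Q* = 2.4286, P* = 153.2857.
A tax on buyers shifts demand down by 6: (163 - 6) - 4Q = 146 + 3Q, so Q_t = 1.5714. Buyers pay P_b = 156.7143; sellers receive P_s = P_b - 6 = 150.7143.
CS falls from (1/2)(2.4286)(9.7143) = 11.7959 to (1/2)(1.5714)(6.2857) = 4.9388, a change of -6.8571.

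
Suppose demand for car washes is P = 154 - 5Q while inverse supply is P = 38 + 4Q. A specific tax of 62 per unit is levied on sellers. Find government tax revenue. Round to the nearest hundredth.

372.00

Without the tax, 154 - 5Q = 38 + 4Q so Q* = 12.8889 and P* = 89.5556.
A tax on sellers shifts supply up by 62: 154 - 5Q = 38 + 4Q + 62, so Q_t = 6. Buyers pay P_b = 124; sellers receive P_s = P_b - 62 = 62.
Tax revenue = t x Q_t = 62 x 6 = 372.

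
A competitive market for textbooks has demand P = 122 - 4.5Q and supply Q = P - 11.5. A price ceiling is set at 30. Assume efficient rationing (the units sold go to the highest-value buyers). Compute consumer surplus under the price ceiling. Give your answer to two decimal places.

Rewriting supply in inverse form: P = 11.5 + Q.
Free-market equilibrium: 122 - 4.5Q = 11.5 + Q gives Q* = 20.0909, P* = 31.5909.
At the ceiling price 30, quantity supplied is (30 - 11.5)/1 = 18.5; supply is the short side, so Q = 18.5 trades at P = 30.
The demand price at Q = 18.5 is 38.75. CS is the trapezoid between demand and 30 over [0, 18.5]: (1/2)[(122 - 30) + (38.75 - 30)](18.5) = 931.9375.

931.94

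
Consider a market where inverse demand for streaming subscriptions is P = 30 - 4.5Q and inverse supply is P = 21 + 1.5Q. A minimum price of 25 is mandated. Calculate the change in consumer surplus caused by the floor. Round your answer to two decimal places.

Free-market equilibrium: 30 - 4.5Q = 21 + 1.5Q gives Q* = 1.5, P* = 23.25.
At P = 25, buyers demand (30 - 25)/4.5 = 1.1111 while sellers would supply more, so the quantity traded is 1.1111 at price 25.
CS goes from (1/2)(1.5)(6.75) = 5.0625 to 2.7778 (computed as (30 - 25)(1.1111) - (1/2)(4.5)(1.1111)^2), a change of -2.2847.

-2.28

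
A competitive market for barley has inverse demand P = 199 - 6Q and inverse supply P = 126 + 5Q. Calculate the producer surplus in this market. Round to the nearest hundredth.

Equilibrium: 199 - 6Q = 126 + 5Q, so Q* = 6.6364 and P* = 159.1818.
The supply curve's price intercept is 126, so PS = (1/2)(Q*)(P* - 126) = (1/2)(6.6364)(33.1818) = 110.1033.

110.10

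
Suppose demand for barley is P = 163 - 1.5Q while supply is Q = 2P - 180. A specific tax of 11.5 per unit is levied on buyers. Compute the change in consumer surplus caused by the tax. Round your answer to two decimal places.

-290.02

Rewriting supply in inverse form: P = 90 + 0.5Q.
Without the tax, 163 - 1.5Q = 90 + 0.5Q so Q* = 36.5 and P* = 108.25.
A tax on buyers shifts demand down by 11.5: (163 - 11.5) - 1.5Q = 90 + 0.5Q, so Q_t = 30.75. Buyers pay P_b = 116.875; sellers receive P_s = P_b - 11.5 = 105.375.
CS falls from (1/2)(36.5)(54.75) = 999.1875 to (1/2)(30.75)(46.125) = 709.1719, a change of -290.0156.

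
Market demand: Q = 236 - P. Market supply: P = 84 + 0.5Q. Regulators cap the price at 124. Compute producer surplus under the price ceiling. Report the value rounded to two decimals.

1600.00

Rewriting demand in inverse form: P = 236 - Q.
Free-market equilibrium: 236 - Q = 84 + 0.5Q gives Q* = 101.3333, P* = 134.6667.
At the ceiling price 124, quantity supplied is (124 - 84)/0.5 = 80; supply is the short side, so Q = 80 trades at P = 124.
PS is the triangle above supply below 124: (1/2)(80)(124 - 84) = 1600.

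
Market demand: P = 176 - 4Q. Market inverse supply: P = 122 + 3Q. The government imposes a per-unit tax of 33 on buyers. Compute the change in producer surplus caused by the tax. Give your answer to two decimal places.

-75.77

Pre-tax equilibrium: 176 - 4Q = 122 + 3Q gives Q* = 7.7143, P* = 145.1429.
With the tax, buyers' net willingness to pay falls by 33: (176 - 33) - 4Q = 122 + 3Q, so Q_t = 3. Buyers pay P_b = 164; sellers receive P_s = P_b - 33 = 131.
Producers lose the trapezoid between P_s and P* out to Q_t plus the triangle from Q_t to Q*: change in PS = 13.5 - 89.2653 = -75.7653.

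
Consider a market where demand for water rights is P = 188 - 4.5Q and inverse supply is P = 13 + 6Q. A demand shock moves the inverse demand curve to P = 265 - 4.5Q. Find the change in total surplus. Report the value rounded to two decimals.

Initial equilibrium: Q_0 = 16.6667, P_0 = 113; CS_0 = (1/2)(16.6667)(75) = 625, PS_0 = (1/2)(16.6667)(100) = 833.3333.
New equilibrium: 265 - 4.5Q = 13 + 6Q gives Q_1 = 24, P_1 = 157; CS_1 = 1296, PS_1 = 1728.
Change in total surplus = (1296 + 1728) - (625 + 833.3333) = 1565.6667.

1565.67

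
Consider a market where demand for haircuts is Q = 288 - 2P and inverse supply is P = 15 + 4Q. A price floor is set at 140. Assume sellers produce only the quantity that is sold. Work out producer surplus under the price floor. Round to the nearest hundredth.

872.00

Rewriting demand in inverse form: P = 144 - 0.5Q.
Free-market equilibrium: 144 - 0.5Q = 15 + 4Q gives Q* = 28.6667, P* = 129.6667.
At the floor price 140, quantity demanded is (144 - 140)/0.5 = 8; demand is the short side, so Q = 8 trades at P = 140.
The supply price at Q = 8 is 47. PS is the trapezoid between 140 and supply over [0, 8]: (1/2)[(140 - 15) + (140 - 47)](8) = 872.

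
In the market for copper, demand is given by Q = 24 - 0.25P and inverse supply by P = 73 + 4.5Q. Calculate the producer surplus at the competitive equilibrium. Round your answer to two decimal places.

Rewriting demand in inverse form: P = 96 - 4Q.
Setting demand equal to supply, 23 = 8.5Q, so Q* = 2.7059 and P* = 85.1765.
The supply curve's price intercept is 73, so PS = (1/2)(Q*)(P* - 73) = (1/2)(2.7059)(12.1765) = 16.474.

16.47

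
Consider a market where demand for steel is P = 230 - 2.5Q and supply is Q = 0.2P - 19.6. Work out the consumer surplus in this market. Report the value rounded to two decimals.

387.20

Rewriting supply in inverse form: P = 98 + 5Q.
Set 230 - 2.5Q = 98 + 5Q, which gives 132 = 7.5Q, so Q* = 17.6 and P* = 230 - 2.5(17.6) = 186.
CS is the area between the demand curve and P* from 0 to Q*: (1/2)(17.6)(44) = 387.2.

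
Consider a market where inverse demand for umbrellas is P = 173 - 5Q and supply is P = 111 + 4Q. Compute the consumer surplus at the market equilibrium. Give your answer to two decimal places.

Setting demand equal to supply, 62 = 9Q, so Q* = 6.8889 and P* = 138.5556.
CS is the area between the demand curve and P* from 0 to Q*: (1/2)(6.8889)(34.4444) = 118.642.

118.64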